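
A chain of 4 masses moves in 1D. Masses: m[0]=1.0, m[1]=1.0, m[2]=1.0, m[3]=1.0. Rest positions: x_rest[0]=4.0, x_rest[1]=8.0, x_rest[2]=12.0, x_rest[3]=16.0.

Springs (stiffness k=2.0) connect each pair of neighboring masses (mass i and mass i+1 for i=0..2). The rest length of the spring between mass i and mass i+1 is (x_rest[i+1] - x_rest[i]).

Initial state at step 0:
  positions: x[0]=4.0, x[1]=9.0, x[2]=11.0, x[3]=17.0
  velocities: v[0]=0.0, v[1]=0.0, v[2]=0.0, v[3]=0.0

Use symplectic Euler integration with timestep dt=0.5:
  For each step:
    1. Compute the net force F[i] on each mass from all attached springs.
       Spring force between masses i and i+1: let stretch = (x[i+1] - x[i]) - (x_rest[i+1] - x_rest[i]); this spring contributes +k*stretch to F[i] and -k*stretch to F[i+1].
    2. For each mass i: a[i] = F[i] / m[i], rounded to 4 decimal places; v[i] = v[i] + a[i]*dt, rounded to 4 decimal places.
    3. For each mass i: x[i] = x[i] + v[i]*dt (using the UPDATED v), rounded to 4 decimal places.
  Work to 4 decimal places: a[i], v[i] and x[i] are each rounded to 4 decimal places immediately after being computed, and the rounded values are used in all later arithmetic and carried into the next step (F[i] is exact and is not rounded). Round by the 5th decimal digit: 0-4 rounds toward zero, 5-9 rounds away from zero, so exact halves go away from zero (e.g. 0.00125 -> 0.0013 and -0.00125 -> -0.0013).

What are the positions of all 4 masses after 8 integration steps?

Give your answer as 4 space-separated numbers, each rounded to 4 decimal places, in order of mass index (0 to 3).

Answer: 3.5001 9.7188 11.2813 16.5001

Derivation:
Step 0: x=[4.0000 9.0000 11.0000 17.0000] v=[0.0000 0.0000 0.0000 0.0000]
Step 1: x=[4.5000 7.5000 13.0000 16.0000] v=[1.0000 -3.0000 4.0000 -2.0000]
Step 2: x=[4.5000 7.2500 13.7500 15.5000] v=[0.0000 -0.5000 1.5000 -1.0000]
Step 3: x=[3.8750 8.8750 12.1250 16.1250] v=[-1.2500 3.2500 -3.2500 1.2500]
Step 4: x=[3.7500 9.6250 10.8750 16.7500] v=[-0.2500 1.5000 -2.5000 1.2500]
Step 5: x=[4.5625 8.0625 11.9375 16.4375] v=[1.6250 -3.1250 2.1250 -0.6250]
Step 6: x=[5.1250 6.6875 13.3125 15.8750] v=[1.1250 -2.7500 2.7500 -1.1250]
Step 7: x=[4.4688 7.8438 12.6563 16.0313] v=[-1.3125 2.3125 -1.3125 0.3125]
Step 8: x=[3.5001 9.7188 11.2813 16.5001] v=[-1.9375 3.7500 -2.7500 0.9375]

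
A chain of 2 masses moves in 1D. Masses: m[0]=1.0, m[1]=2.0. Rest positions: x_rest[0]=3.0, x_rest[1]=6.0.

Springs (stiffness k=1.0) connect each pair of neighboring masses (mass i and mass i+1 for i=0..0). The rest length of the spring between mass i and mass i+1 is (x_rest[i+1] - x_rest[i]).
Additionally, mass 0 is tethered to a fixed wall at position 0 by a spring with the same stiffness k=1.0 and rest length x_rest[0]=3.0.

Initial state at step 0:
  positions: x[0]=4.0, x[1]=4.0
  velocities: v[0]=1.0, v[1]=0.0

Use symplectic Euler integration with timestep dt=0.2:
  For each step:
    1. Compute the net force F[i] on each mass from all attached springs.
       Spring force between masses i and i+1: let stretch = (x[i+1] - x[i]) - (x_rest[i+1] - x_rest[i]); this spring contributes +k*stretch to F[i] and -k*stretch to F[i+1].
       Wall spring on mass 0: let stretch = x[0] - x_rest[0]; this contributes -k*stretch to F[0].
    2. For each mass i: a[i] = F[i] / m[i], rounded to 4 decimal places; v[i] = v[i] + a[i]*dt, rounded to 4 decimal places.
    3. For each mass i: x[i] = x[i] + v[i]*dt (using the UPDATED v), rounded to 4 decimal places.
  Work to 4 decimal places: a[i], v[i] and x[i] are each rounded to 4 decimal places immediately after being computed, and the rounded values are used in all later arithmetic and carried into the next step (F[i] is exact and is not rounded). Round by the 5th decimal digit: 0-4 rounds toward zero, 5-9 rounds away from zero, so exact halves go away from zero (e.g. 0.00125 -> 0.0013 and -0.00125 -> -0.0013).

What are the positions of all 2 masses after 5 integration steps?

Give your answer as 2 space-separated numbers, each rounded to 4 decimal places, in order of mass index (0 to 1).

Answer: 2.8033 4.8286

Derivation:
Step 0: x=[4.0000 4.0000] v=[1.0000 0.0000]
Step 1: x=[4.0400 4.0600] v=[0.2000 0.3000]
Step 2: x=[3.9192 4.1796] v=[-0.6040 0.5980]
Step 3: x=[3.6520 4.3540] v=[-1.3358 0.8720]
Step 4: x=[3.2668 4.5744] v=[-1.9258 1.1018]
Step 5: x=[2.8033 4.8286] v=[-2.3176 1.2710]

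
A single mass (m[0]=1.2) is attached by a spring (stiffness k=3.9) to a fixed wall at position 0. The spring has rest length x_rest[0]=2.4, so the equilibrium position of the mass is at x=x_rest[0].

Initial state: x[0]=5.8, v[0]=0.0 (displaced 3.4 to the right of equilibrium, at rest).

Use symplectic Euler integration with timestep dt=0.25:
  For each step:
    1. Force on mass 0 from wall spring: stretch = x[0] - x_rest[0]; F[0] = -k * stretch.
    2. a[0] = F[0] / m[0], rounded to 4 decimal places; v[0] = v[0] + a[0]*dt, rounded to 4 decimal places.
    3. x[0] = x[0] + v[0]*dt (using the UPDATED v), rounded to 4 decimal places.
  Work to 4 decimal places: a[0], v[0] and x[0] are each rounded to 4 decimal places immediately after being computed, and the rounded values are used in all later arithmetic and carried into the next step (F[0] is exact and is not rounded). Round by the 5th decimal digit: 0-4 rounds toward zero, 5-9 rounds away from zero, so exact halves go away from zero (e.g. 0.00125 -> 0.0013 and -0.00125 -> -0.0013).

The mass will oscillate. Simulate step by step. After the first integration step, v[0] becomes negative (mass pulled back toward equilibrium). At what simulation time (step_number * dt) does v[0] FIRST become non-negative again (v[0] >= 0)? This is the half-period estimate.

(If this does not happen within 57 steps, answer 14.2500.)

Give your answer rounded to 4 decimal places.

Answer: 1.7500

Derivation:
Step 0: x=[5.8000] v=[0.0000]
Step 1: x=[5.1094] v=[-2.7625]
Step 2: x=[3.8684] v=[-4.9639]
Step 3: x=[2.3292] v=[-6.1570]
Step 4: x=[0.8043] v=[-6.0995]
Step 5: x=[-0.3965] v=[-4.8030]
Step 6: x=[-1.0292] v=[-2.5309]
Step 7: x=[-0.9654] v=[0.2553]
First v>=0 after going negative at step 7, time=1.7500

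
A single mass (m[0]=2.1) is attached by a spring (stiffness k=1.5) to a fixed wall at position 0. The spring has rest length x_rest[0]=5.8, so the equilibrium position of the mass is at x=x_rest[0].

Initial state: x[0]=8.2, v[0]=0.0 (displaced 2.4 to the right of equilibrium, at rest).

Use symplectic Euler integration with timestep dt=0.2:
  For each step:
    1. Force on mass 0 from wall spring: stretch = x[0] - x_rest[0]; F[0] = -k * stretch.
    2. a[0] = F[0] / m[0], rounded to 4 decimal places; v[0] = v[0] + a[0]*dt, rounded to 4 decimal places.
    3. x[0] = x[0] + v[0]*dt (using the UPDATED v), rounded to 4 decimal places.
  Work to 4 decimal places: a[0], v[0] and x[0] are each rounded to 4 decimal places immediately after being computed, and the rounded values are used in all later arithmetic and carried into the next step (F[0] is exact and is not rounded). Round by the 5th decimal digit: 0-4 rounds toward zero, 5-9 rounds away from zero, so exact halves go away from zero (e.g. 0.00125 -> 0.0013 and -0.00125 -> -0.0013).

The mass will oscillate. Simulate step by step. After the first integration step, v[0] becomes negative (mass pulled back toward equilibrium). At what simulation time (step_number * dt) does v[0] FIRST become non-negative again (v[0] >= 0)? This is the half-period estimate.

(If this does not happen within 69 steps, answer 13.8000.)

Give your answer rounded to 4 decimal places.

Answer: 3.8000

Derivation:
Step 0: x=[8.2000] v=[0.0000]
Step 1: x=[8.1314] v=[-0.3429]
Step 2: x=[7.9962] v=[-0.6760]
Step 3: x=[7.7983] v=[-0.9897]
Step 4: x=[7.5433] v=[-1.2752]
Step 5: x=[7.2385] v=[-1.5242]
Step 6: x=[6.8926] v=[-1.7297]
Step 7: x=[6.5154] v=[-1.8858]
Step 8: x=[6.1178] v=[-1.9880]
Step 9: x=[5.7111] v=[-2.0334]
Step 10: x=[5.3070] v=[-2.0207]
Step 11: x=[4.9169] v=[-1.9503]
Step 12: x=[4.5521] v=[-1.8241]
Step 13: x=[4.2229] v=[-1.6458]
Step 14: x=[3.9388] v=[-1.4205]
Step 15: x=[3.7079] v=[-1.1546]
Step 16: x=[3.5368] v=[-0.8557]
Step 17: x=[3.4303] v=[-0.5324]
Step 18: x=[3.3915] v=[-0.1939]
Step 19: x=[3.4215] v=[0.1502]
First v>=0 after going negative at step 19, time=3.8000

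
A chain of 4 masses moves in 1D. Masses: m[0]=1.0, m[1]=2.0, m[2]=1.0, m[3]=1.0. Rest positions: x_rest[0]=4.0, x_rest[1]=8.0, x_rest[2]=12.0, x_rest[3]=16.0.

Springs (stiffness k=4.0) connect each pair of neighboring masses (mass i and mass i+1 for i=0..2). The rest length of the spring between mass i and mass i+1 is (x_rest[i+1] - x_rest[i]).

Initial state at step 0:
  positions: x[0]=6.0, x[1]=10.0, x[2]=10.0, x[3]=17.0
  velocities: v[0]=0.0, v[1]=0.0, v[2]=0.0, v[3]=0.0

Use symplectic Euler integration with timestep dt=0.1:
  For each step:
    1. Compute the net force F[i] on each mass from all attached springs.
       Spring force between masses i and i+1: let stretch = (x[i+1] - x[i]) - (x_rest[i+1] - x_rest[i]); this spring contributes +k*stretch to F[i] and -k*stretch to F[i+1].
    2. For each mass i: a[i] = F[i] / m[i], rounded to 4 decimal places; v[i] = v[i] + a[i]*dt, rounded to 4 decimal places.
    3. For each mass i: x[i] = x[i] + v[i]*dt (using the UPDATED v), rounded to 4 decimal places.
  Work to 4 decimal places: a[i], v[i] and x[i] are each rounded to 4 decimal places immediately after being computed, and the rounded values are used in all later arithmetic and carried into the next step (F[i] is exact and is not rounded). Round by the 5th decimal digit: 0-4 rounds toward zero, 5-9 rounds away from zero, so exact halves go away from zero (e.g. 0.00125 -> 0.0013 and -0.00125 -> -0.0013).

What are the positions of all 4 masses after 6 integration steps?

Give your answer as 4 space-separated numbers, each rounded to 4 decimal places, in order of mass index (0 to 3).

Answer: 5.8137 8.8552 14.0226 15.4533

Derivation:
Step 0: x=[6.0000 10.0000 10.0000 17.0000] v=[0.0000 0.0000 0.0000 0.0000]
Step 1: x=[6.0000 9.9200 10.2800 16.8800] v=[0.0000 -0.8000 2.8000 -1.2000]
Step 2: x=[5.9968 9.7688 10.8096 16.6560] v=[-0.0320 -1.5120 5.2960 -2.2400]
Step 3: x=[5.9845 9.5630 11.5314 16.3581] v=[-0.1232 -2.0582 7.2182 -2.9786]
Step 4: x=[5.9553 9.3250 12.3676 16.0272] v=[-0.2918 -2.3802 8.3615 -3.3093]
Step 5: x=[5.9009 9.0804 13.2284 15.7099] v=[-0.5439 -2.4456 8.6083 -3.1731]
Step 6: x=[5.8137 8.8552 14.0226 15.4533] v=[-0.8721 -2.2519 7.9417 -2.5657]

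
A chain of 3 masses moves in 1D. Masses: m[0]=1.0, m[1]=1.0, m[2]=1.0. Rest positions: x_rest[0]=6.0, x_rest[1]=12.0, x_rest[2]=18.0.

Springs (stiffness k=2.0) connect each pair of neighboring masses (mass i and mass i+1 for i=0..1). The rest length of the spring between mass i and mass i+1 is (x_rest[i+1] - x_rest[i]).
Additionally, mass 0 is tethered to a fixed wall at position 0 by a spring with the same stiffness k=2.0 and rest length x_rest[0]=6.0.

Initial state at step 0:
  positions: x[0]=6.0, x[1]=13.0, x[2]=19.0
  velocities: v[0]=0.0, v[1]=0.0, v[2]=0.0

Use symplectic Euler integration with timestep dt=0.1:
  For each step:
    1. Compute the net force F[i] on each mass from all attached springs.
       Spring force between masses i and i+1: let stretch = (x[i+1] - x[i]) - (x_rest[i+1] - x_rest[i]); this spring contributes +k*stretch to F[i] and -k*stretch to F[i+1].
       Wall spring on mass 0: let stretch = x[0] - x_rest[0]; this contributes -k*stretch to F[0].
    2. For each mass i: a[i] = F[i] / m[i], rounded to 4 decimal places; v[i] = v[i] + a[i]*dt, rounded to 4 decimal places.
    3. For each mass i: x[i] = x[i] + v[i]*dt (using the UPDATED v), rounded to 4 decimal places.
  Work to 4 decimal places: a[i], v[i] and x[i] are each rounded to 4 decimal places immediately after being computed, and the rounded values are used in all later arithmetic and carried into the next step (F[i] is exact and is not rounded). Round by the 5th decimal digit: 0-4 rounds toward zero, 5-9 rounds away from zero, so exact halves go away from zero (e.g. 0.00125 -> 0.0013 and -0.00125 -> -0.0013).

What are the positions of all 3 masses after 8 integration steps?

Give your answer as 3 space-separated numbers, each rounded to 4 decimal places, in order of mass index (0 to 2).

Answer: 6.4991 12.4976 18.9298

Derivation:
Step 0: x=[6.0000 13.0000 19.0000] v=[0.0000 0.0000 0.0000]
Step 1: x=[6.0200 12.9800 19.0000] v=[0.2000 -0.2000 0.0000]
Step 2: x=[6.0588 12.9412 18.9996] v=[0.3880 -0.3880 -0.0040]
Step 3: x=[6.1141 12.8859 18.9980] v=[0.5527 -0.5528 -0.0157]
Step 4: x=[6.1825 12.8174 18.9942] v=[0.6842 -0.6847 -0.0381]
Step 5: x=[6.2600 12.7398 18.9869] v=[0.7747 -0.7763 -0.0735]
Step 6: x=[6.3419 12.6575 18.9746] v=[0.8187 -0.8228 -0.1229]
Step 7: x=[6.4232 12.5753 18.9560] v=[0.8134 -0.8225 -0.1863]
Step 8: x=[6.4991 12.4976 18.9298] v=[0.7592 -0.7768 -0.2624]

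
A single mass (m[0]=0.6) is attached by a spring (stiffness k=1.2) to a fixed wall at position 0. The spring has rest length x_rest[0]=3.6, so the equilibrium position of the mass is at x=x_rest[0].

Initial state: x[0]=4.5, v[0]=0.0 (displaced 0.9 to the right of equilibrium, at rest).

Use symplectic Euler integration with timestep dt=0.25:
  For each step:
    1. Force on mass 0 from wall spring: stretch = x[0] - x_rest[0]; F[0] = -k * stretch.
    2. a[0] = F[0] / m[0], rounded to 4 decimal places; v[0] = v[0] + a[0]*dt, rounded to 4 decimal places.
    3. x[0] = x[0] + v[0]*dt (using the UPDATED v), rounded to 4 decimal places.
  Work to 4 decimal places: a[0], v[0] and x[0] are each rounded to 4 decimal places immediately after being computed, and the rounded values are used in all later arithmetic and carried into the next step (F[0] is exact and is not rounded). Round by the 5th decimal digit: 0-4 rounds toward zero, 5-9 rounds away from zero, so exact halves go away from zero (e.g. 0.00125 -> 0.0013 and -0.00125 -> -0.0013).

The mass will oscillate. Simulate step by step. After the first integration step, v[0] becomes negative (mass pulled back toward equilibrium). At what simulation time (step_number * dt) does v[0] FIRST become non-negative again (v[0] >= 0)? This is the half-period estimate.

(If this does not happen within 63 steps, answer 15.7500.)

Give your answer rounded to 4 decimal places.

Step 0: x=[4.5000] v=[0.0000]
Step 1: x=[4.3875] v=[-0.4500]
Step 2: x=[4.1766] v=[-0.8438]
Step 3: x=[3.8936] v=[-1.1321]
Step 4: x=[3.5739] v=[-1.2789]
Step 5: x=[3.2574] v=[-1.2659]
Step 6: x=[2.9838] v=[-1.0946]
Step 7: x=[2.7872] v=[-0.7865]
Step 8: x=[2.6922] v=[-0.3801]
Step 9: x=[2.7107] v=[0.0738]
First v>=0 after going negative at step 9, time=2.2500

Answer: 2.2500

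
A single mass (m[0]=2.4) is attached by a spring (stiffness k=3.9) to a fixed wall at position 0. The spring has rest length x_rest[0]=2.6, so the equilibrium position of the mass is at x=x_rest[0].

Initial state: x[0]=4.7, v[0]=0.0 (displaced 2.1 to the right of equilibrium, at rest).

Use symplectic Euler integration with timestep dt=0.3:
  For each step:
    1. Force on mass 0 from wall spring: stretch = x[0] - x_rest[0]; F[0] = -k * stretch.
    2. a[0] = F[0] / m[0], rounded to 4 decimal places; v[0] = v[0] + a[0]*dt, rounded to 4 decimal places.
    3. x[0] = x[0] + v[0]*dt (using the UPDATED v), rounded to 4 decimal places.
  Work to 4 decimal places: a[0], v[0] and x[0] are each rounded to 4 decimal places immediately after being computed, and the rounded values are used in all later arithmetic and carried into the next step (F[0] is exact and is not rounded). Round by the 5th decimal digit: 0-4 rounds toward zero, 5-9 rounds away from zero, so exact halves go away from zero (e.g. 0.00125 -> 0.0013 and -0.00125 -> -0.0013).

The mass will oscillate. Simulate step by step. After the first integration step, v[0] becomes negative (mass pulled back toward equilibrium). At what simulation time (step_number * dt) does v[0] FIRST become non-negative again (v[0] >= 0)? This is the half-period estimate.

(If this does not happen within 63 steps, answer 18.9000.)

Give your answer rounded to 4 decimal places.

Answer: 2.7000

Derivation:
Step 0: x=[4.7000] v=[0.0000]
Step 1: x=[4.3929] v=[-1.0238]
Step 2: x=[3.8235] v=[-1.8979]
Step 3: x=[3.0752] v=[-2.4944]
Step 4: x=[2.2574] v=[-2.7261]
Step 5: x=[1.4897] v=[-2.5591]
Step 6: x=[0.8844] v=[-2.0178]
Step 7: x=[0.5300] v=[-1.1814]
Step 8: x=[0.4783] v=[-0.1723]
Step 9: x=[0.7369] v=[0.8620]
First v>=0 after going negative at step 9, time=2.7000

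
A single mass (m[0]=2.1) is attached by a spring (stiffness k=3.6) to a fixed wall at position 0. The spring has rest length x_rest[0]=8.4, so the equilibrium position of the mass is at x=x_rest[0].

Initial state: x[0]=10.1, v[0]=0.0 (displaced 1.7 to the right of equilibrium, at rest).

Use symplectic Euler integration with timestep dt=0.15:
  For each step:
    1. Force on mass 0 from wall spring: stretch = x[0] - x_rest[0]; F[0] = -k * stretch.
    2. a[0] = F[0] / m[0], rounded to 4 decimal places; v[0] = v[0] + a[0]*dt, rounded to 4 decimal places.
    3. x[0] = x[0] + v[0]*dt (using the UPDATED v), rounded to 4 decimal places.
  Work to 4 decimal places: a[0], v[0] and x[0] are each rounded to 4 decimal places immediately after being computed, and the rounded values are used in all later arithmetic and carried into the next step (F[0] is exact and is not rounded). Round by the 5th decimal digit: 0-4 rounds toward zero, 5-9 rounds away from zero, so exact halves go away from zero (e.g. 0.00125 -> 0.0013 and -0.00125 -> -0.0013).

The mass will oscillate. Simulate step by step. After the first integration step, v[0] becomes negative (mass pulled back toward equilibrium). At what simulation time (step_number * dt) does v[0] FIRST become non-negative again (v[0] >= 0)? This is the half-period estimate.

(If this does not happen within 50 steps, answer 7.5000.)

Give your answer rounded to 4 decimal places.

Answer: 2.4000

Derivation:
Step 0: x=[10.1000] v=[0.0000]
Step 1: x=[10.0344] v=[-0.4371]
Step 2: x=[9.9058] v=[-0.8574]
Step 3: x=[9.7191] v=[-1.2446]
Step 4: x=[9.4815] v=[-1.5838]
Step 5: x=[9.2022] v=[-1.8619]
Step 6: x=[8.8920] v=[-2.0682]
Step 7: x=[8.5628] v=[-2.1947]
Step 8: x=[8.2273] v=[-2.2366]
Step 9: x=[7.8985] v=[-2.1922]
Step 10: x=[7.5890] v=[-2.0632]
Step 11: x=[7.3108] v=[-1.8547]
Step 12: x=[7.0746] v=[-1.5746]
Step 13: x=[6.8895] v=[-1.2338]
Step 14: x=[6.7627] v=[-0.8454]
Step 15: x=[6.6990] v=[-0.4244]
Step 16: x=[6.7010] v=[0.0130]
First v>=0 after going negative at step 16, time=2.4000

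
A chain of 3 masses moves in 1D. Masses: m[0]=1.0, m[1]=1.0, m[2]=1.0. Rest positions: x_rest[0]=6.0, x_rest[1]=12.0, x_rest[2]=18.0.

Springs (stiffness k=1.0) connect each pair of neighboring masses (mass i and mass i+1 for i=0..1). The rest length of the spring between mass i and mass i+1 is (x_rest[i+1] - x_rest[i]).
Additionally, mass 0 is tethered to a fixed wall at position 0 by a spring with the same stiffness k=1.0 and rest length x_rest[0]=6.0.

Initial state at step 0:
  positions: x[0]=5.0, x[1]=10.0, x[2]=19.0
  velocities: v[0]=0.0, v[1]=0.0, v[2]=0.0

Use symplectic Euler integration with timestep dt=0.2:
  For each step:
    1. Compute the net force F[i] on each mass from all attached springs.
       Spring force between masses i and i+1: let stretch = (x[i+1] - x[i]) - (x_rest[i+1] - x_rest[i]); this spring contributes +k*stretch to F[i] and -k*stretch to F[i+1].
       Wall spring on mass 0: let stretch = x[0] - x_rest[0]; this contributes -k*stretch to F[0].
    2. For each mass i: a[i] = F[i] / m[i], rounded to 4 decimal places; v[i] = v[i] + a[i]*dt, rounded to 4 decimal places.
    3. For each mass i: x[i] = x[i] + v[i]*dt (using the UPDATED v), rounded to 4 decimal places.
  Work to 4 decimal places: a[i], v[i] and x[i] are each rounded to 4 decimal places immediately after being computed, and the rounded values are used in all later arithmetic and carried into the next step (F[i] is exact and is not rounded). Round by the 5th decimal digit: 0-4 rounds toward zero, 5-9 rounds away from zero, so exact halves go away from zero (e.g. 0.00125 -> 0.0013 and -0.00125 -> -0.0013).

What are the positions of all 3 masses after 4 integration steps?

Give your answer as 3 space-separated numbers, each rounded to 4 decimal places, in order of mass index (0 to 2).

Answer: 5.0877 11.3505 17.9600

Derivation:
Step 0: x=[5.0000 10.0000 19.0000] v=[0.0000 0.0000 0.0000]
Step 1: x=[5.0000 10.1600 18.8800] v=[0.0000 0.8000 -0.6000]
Step 2: x=[5.0064 10.4624 18.6512] v=[0.0320 1.5120 -1.1440]
Step 3: x=[5.0308 10.8741 18.3348] v=[0.1219 2.0586 -1.5818]
Step 4: x=[5.0877 11.3505 17.9600] v=[0.2844 2.3821 -1.8739]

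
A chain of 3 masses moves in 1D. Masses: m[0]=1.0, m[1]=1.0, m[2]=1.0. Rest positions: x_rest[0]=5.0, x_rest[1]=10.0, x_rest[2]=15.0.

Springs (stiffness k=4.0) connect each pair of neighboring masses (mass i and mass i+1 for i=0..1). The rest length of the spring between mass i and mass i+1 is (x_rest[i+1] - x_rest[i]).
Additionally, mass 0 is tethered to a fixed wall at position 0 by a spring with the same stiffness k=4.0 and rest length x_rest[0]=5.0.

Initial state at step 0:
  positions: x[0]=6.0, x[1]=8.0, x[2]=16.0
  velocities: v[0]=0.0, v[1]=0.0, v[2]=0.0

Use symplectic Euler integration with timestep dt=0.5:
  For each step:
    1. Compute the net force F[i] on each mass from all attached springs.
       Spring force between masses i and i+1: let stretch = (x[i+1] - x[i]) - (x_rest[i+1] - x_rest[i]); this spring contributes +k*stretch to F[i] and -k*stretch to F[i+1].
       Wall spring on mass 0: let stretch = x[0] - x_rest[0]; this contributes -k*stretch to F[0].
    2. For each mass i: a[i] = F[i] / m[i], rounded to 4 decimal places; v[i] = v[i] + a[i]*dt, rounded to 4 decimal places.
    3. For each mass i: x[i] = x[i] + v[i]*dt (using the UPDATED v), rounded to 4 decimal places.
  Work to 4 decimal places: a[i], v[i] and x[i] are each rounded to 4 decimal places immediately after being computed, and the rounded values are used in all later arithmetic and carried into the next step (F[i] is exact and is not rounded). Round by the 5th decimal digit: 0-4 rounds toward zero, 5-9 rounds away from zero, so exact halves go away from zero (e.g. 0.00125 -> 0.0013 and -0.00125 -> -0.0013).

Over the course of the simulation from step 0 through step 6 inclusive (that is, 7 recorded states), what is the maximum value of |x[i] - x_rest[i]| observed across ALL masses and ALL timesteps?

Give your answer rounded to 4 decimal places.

Answer: 4.0000

Derivation:
Step 0: x=[6.0000 8.0000 16.0000] v=[0.0000 0.0000 0.0000]
Step 1: x=[2.0000 14.0000 13.0000] v=[-8.0000 12.0000 -6.0000]
Step 2: x=[8.0000 7.0000 16.0000] v=[12.0000 -14.0000 6.0000]
Step 3: x=[5.0000 10.0000 15.0000] v=[-6.0000 6.0000 -2.0000]
Step 4: x=[2.0000 13.0000 14.0000] v=[-6.0000 6.0000 -2.0000]
Step 5: x=[8.0000 6.0000 17.0000] v=[12.0000 -14.0000 6.0000]
Step 6: x=[4.0000 12.0000 14.0000] v=[-8.0000 12.0000 -6.0000]
Max displacement = 4.0000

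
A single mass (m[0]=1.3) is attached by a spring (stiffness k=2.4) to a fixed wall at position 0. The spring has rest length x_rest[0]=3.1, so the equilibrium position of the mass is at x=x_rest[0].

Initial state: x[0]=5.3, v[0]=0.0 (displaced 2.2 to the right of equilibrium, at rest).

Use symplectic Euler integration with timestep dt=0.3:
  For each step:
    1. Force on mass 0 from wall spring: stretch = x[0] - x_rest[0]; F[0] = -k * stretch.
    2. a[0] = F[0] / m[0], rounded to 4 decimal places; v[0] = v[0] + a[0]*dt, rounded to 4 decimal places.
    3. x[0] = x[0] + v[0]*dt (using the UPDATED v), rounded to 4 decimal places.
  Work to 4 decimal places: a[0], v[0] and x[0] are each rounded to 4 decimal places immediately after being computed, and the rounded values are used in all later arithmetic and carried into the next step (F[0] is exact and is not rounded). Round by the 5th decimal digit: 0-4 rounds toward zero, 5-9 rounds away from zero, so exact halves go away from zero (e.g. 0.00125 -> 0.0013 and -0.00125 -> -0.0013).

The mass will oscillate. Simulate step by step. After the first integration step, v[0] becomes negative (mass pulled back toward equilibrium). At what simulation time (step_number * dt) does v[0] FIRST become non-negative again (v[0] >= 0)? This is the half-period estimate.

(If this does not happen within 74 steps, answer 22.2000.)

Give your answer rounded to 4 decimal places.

Answer: 2.4000

Derivation:
Step 0: x=[5.3000] v=[0.0000]
Step 1: x=[4.9345] v=[-1.2185]
Step 2: x=[4.2642] v=[-2.2345]
Step 3: x=[3.4004] v=[-2.8793]
Step 4: x=[2.4867] v=[-3.0457]
Step 5: x=[1.6749] v=[-2.7060]
Step 6: x=[1.0999] v=[-1.9167]
Step 7: x=[0.8572] v=[-0.8090]
Step 8: x=[0.9872] v=[0.4332]
First v>=0 after going negative at step 8, time=2.4000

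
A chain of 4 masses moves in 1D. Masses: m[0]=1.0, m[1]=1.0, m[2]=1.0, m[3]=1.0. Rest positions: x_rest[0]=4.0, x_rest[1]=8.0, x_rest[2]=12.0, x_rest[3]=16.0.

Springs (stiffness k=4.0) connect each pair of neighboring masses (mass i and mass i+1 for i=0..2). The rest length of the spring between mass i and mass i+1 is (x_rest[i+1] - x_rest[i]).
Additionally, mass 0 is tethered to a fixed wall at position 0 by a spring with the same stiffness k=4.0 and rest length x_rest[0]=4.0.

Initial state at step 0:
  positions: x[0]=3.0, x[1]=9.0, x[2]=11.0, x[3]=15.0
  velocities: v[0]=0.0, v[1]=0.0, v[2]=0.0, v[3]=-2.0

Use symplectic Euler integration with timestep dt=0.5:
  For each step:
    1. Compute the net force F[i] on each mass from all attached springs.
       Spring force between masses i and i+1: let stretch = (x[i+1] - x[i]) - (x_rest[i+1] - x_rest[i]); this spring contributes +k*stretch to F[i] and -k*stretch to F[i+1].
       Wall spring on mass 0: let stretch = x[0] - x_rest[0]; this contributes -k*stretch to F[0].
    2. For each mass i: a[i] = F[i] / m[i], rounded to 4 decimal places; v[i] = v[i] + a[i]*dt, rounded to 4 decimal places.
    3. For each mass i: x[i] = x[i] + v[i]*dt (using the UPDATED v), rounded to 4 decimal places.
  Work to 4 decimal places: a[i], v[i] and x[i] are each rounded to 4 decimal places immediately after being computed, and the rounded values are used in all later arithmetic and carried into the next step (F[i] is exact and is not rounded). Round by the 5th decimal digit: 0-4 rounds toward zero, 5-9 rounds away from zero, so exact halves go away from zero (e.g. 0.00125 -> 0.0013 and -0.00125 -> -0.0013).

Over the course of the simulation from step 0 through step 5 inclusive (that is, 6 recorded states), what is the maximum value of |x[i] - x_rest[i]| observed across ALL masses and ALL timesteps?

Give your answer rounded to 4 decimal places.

Step 0: x=[3.0000 9.0000 11.0000 15.0000] v=[0.0000 0.0000 0.0000 -2.0000]
Step 1: x=[6.0000 5.0000 13.0000 14.0000] v=[6.0000 -8.0000 4.0000 -2.0000]
Step 2: x=[2.0000 10.0000 8.0000 16.0000] v=[-8.0000 10.0000 -10.0000 4.0000]
Step 3: x=[4.0000 5.0000 13.0000 14.0000] v=[4.0000 -10.0000 10.0000 -4.0000]
Step 4: x=[3.0000 7.0000 11.0000 15.0000] v=[-2.0000 4.0000 -4.0000 2.0000]
Step 5: x=[3.0000 9.0000 9.0000 16.0000] v=[0.0000 4.0000 -4.0000 2.0000]
Max displacement = 4.0000

Answer: 4.0000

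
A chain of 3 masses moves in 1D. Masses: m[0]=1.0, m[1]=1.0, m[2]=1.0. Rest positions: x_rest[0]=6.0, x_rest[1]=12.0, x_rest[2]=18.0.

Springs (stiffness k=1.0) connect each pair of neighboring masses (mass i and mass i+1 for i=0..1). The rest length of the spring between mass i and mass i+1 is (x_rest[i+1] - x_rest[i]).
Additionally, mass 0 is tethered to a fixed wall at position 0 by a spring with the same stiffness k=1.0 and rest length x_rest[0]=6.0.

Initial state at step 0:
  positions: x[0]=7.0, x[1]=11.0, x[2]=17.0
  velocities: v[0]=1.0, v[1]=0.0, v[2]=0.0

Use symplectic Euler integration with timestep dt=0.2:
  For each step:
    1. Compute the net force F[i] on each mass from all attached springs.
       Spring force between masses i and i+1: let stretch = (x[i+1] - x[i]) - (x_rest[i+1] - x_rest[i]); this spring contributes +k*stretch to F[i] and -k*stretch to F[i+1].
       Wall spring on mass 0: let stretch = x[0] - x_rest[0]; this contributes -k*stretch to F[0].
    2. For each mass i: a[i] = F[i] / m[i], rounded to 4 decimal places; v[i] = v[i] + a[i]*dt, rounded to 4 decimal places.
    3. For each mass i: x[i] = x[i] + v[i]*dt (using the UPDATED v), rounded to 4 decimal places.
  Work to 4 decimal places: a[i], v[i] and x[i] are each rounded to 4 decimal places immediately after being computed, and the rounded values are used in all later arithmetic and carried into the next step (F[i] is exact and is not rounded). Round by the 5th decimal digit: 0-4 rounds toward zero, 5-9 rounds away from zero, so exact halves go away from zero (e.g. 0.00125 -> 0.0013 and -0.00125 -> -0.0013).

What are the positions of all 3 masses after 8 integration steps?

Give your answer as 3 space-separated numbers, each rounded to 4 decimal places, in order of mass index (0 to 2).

Step 0: x=[7.0000 11.0000 17.0000] v=[1.0000 0.0000 0.0000]
Step 1: x=[7.0800 11.0800 17.0000] v=[0.4000 0.4000 0.0000]
Step 2: x=[7.0368 11.2368 17.0032] v=[-0.2160 0.7840 0.0160]
Step 3: x=[6.8801 11.4563 17.0157] v=[-0.7834 1.0973 0.0627]
Step 4: x=[6.6313 11.7151 17.0459] v=[-1.2442 1.2939 0.1508]
Step 5: x=[6.3206 11.9838 17.1028] v=[-1.5537 1.3433 0.2846]
Step 6: x=[5.9836 12.2307 17.1950] v=[-1.6852 1.2345 0.4608]
Step 7: x=[5.6571 12.4263 17.3286] v=[-1.6325 0.9779 0.6679]
Step 8: x=[5.3751 12.5472 17.5061] v=[-1.4101 0.6045 0.8874]

Answer: 5.3751 12.5472 17.5061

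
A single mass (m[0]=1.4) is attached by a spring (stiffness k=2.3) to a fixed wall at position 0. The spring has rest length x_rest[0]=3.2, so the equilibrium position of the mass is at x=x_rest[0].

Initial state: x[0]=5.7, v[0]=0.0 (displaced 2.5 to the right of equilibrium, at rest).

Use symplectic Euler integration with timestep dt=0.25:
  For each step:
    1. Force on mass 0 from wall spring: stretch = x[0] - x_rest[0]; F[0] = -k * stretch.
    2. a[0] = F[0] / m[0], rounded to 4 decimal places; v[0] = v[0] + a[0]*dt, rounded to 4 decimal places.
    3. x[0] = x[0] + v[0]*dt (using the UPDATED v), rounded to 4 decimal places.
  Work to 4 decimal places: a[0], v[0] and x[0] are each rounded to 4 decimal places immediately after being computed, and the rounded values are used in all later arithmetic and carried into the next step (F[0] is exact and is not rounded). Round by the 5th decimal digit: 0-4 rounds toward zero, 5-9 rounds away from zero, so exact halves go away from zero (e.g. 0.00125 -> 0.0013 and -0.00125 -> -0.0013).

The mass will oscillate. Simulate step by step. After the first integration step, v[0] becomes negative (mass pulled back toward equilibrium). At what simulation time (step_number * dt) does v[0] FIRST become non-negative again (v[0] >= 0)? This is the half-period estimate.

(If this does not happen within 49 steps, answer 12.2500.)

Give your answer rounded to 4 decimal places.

Answer: 2.5000

Derivation:
Step 0: x=[5.7000] v=[0.0000]
Step 1: x=[5.4433] v=[-1.0268]
Step 2: x=[4.9563] v=[-1.9482]
Step 3: x=[4.2889] v=[-2.6696]
Step 4: x=[3.5097] v=[-3.1168]
Step 5: x=[2.6987] v=[-3.2440]
Step 6: x=[1.9392] v=[-3.0381]
Step 7: x=[1.3091] v=[-2.5203]
Step 8: x=[0.8732] v=[-1.7437]
Step 9: x=[0.6762] v=[-0.7881]
Step 10: x=[0.7383] v=[0.2485]
First v>=0 after going negative at step 10, time=2.5000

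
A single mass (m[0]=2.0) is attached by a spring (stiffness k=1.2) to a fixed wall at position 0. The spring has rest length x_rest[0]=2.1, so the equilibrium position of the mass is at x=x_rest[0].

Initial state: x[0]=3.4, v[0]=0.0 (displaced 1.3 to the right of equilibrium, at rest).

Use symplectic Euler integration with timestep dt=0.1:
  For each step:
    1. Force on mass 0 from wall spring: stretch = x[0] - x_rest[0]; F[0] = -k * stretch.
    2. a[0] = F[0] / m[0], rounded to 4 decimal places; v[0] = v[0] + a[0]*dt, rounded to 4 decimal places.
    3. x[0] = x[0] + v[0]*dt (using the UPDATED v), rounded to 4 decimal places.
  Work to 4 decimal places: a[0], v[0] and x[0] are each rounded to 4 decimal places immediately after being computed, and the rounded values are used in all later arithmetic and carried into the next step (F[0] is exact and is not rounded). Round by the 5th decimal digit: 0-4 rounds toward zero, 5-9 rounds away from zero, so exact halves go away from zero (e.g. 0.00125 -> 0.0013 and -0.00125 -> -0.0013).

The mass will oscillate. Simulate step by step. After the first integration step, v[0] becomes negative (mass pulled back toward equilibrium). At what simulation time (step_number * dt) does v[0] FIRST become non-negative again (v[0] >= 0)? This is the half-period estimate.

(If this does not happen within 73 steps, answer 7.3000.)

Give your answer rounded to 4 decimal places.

Step 0: x=[3.4000] v=[0.0000]
Step 1: x=[3.3922] v=[-0.0780]
Step 2: x=[3.3767] v=[-0.1555]
Step 3: x=[3.3535] v=[-0.2321]
Step 4: x=[3.3228] v=[-0.3073]
Step 5: x=[3.2847] v=[-0.3807]
Step 6: x=[3.2395] v=[-0.4518]
Step 7: x=[3.1875] v=[-0.5202]
Step 8: x=[3.1290] v=[-0.5855]
Step 9: x=[3.0643] v=[-0.6472]
Step 10: x=[2.9938] v=[-0.7051]
Step 11: x=[2.9179] v=[-0.7587]
Step 12: x=[2.8371] v=[-0.8078]
Step 13: x=[2.7519] v=[-0.8520]
Step 14: x=[2.6628] v=[-0.8911]
Step 15: x=[2.5703] v=[-0.9249]
Step 16: x=[2.4750] v=[-0.9531]
Step 17: x=[2.3774] v=[-0.9756]
Step 18: x=[2.2782] v=[-0.9922]
Step 19: x=[2.1779] v=[-1.0029]
Step 20: x=[2.0771] v=[-1.0076]
Step 21: x=[1.9765] v=[-1.0062]
Step 22: x=[1.8766] v=[-0.9988]
Step 23: x=[1.7781] v=[-0.9854]
Step 24: x=[1.6815] v=[-0.9661]
Step 25: x=[1.5874] v=[-0.9410]
Step 26: x=[1.4964] v=[-0.9102]
Step 27: x=[1.4090] v=[-0.8740]
Step 28: x=[1.3258] v=[-0.8325]
Step 29: x=[1.2472] v=[-0.7861]
Step 30: x=[1.1737] v=[-0.7349]
Step 31: x=[1.1058] v=[-0.6793]
Step 32: x=[1.0438] v=[-0.6197]
Step 33: x=[0.9882] v=[-0.5563]
Step 34: x=[0.9392] v=[-0.4896]
Step 35: x=[0.8972] v=[-0.4200]
Step 36: x=[0.8624] v=[-0.3478]
Step 37: x=[0.8351] v=[-0.2735]
Step 38: x=[0.8153] v=[-0.1976]
Step 39: x=[0.8033] v=[-0.1205]
Step 40: x=[0.7990] v=[-0.0427]
Step 41: x=[0.8025] v=[0.0354]
First v>=0 after going negative at step 41, time=4.1000

Answer: 4.1000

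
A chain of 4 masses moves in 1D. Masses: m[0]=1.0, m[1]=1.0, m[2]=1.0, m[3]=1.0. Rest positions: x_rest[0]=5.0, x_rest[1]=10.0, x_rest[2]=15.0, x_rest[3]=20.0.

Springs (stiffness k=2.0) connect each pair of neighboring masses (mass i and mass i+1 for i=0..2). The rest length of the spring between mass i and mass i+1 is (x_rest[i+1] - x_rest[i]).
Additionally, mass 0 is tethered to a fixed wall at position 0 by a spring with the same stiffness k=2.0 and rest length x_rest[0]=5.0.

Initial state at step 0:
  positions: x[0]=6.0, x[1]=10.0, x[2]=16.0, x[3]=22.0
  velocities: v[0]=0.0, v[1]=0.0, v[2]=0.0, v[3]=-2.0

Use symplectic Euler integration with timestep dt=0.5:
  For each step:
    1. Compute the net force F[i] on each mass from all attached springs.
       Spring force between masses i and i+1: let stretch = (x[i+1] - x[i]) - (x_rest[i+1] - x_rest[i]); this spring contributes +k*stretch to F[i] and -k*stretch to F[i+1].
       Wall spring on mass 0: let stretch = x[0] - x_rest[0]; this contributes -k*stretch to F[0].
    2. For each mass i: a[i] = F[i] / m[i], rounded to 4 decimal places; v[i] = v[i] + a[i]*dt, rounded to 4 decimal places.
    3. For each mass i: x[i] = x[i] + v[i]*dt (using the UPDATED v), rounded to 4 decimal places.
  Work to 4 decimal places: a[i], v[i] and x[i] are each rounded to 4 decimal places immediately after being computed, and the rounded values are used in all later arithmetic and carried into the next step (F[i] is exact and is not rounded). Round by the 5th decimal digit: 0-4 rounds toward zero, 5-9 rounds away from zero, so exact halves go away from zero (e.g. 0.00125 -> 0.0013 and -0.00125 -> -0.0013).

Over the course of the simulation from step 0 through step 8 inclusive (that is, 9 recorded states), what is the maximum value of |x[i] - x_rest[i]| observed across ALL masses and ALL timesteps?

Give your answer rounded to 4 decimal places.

Answer: 2.3632

Derivation:
Step 0: x=[6.0000 10.0000 16.0000 22.0000] v=[0.0000 0.0000 0.0000 -2.0000]
Step 1: x=[5.0000 11.0000 16.0000 20.5000] v=[-2.0000 2.0000 0.0000 -3.0000]
Step 2: x=[4.5000 11.5000 15.7500 19.2500] v=[-1.0000 1.0000 -0.5000 -2.5000]
Step 3: x=[5.2500 10.6250 15.1250 18.7500] v=[1.5000 -1.7500 -1.2500 -1.0000]
Step 4: x=[6.0625 9.3125 14.0625 18.9375] v=[1.6250 -2.6250 -2.1250 0.3750]
Step 5: x=[5.4688 8.7500 13.0625 19.1875] v=[-1.1875 -1.1250 -2.0000 0.5000]
Step 6: x=[3.7813 8.7032 12.9688 18.8750] v=[-3.3751 -0.0937 -0.1875 -0.6250]
Step 7: x=[2.6641 8.3282 13.6954 18.1094] v=[-2.2345 -0.7500 1.4531 -1.5312]
Step 8: x=[3.0469 7.8048 13.9454 17.6368] v=[0.7655 -1.0469 0.4999 -0.9452]
Max displacement = 2.3632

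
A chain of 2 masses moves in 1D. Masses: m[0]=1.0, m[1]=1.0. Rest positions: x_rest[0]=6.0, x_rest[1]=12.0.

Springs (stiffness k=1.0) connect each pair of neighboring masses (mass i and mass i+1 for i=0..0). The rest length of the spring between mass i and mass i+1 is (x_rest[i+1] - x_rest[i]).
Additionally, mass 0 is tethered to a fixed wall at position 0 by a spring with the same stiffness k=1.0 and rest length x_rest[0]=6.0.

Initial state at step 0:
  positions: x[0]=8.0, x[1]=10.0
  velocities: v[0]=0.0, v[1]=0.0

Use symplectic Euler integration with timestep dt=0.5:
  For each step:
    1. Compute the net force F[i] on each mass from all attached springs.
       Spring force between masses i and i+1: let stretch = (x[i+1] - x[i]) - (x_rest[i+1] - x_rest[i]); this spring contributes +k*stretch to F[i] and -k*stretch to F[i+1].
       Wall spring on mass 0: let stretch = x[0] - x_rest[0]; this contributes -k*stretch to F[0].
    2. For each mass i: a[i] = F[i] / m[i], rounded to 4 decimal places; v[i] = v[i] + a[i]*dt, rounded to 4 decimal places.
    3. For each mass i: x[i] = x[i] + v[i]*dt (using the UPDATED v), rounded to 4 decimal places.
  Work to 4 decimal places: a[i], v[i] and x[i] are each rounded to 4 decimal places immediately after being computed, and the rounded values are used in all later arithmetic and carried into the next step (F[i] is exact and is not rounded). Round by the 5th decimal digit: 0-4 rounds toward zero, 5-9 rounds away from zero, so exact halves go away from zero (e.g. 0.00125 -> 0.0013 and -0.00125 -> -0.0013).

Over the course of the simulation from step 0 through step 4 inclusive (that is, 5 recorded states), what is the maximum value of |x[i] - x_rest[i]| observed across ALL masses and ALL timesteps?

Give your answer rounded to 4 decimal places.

Answer: 2.6562

Derivation:
Step 0: x=[8.0000 10.0000] v=[0.0000 0.0000]
Step 1: x=[6.5000 11.0000] v=[-3.0000 2.0000]
Step 2: x=[4.5000 12.3750] v=[-4.0000 2.7500]
Step 3: x=[3.3438 13.2813] v=[-2.3125 1.8125]
Step 4: x=[3.8360 13.2032] v=[0.9844 -0.1563]
Max displacement = 2.6562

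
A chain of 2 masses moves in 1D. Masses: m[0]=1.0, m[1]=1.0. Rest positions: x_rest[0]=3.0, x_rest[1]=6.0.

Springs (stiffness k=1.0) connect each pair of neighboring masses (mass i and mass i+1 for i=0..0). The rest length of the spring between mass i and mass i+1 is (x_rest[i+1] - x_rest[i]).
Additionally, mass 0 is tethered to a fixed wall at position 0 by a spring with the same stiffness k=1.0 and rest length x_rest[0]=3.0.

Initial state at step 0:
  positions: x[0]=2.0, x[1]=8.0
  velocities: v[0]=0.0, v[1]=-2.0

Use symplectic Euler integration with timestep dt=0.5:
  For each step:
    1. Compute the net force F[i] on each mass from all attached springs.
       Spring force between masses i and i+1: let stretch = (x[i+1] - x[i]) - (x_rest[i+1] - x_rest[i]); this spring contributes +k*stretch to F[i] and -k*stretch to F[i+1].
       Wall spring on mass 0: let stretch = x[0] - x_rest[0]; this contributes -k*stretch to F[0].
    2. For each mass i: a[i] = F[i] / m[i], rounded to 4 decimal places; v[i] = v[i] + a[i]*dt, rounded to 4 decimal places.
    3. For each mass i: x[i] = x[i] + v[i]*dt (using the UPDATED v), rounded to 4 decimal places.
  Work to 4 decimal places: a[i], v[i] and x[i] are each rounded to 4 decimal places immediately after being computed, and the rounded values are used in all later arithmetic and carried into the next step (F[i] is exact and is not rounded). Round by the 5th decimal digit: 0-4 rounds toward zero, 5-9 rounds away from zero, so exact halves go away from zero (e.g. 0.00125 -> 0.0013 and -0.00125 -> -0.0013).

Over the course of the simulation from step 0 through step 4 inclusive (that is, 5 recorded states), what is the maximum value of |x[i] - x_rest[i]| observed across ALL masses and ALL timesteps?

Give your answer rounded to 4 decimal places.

Step 0: x=[2.0000 8.0000] v=[0.0000 -2.0000]
Step 1: x=[3.0000 6.2500] v=[2.0000 -3.5000]
Step 2: x=[4.0625 4.4375] v=[2.1250 -3.6250]
Step 3: x=[4.2032 3.2813] v=[0.2813 -2.3125]
Step 4: x=[3.0626 3.1055] v=[-2.2813 -0.3516]
Max displacement = 2.8945

Answer: 2.8945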